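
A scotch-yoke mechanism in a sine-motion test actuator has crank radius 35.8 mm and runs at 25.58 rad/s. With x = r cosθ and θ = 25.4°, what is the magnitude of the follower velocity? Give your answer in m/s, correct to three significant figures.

ω = 25.58 rad/s
x = r cosθ ⇒ ẋ = −rω sinθ.
|v| = rω|sinθ| = 0.0358·25.58·|sin 25.4°| = 0.3928 m/s.

0.393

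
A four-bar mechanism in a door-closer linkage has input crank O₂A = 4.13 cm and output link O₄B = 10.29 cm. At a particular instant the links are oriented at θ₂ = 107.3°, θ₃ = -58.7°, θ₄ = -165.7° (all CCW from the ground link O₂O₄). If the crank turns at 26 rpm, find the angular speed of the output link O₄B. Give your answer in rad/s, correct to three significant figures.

0.276

ω₂ = 2.723 rad/s (from 26 rpm).
Differentiating the loop-closure r₂e^{iθ₂}+r₃e^{iθ₃}=r₁+r₄e^{iθ₄} gives r₂ω₂e^{iθ₂}+r₃ω₃e^{iθ₃}=r₄ω₄e^{iθ₄}.
Eliminating the other unknown: ω₄ = r₂ω₂ sin(θ₂−θ₃) / [r₄ sin(θ₄−θ₃)].
Numerator sine = +0.24192; denominator sine = -0.95630.
Result = 0.0413·2.723·(+0.24192) / (0.1029·(-0.95630)) = -0.27645 rad/s; magnitude 0.27645 rad/s.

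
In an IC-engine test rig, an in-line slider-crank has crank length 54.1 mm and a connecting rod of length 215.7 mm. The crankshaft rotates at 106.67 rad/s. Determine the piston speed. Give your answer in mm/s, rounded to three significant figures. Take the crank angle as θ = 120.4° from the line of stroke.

ω = 106.7 rad/s
For an in-line slider-crank, x = r cosθ + √(L² − r² sin²θ), so v = −rω sinθ·[1 + r cosθ/√(L² − r² sin²θ)].
With r = 0.0541 m, L = 0.2157 m, θ = 120.4°: √(L² − r² sin²θ) = 0.21059 m.
v = −0.0541·106.7·0.86251·[1 + 0.0541·-0.50603/0.21059] = -4.3304 m/s.
|v| = 4.3304 m/s = 4330.4 mm/s.

4330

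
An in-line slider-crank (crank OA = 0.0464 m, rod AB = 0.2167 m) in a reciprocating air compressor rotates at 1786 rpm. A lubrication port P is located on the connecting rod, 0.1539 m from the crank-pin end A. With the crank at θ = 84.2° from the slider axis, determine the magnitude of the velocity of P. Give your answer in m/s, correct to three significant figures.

8.77

ω = 187 rad/s.  Crank-pin speed |V_A| = rω = 8.6782 m/s, perpendicular to OA.
Rod angle: sinφ = −(r/L) sinθ ⇒ φ = -12.300°; ω_rod = −rω cosθ/√(L²−r²sin²θ) = -4.1421 rad/s.
V_P = V_A + ω_rod × AP, with AP = 0.1539 m along the rod.
Components: V_Px = −rω sinθ − a·ω_rod·sinφ = -8.7695 m/s;  V_Py = rω cosθ + a·ω_rod·cosφ = +0.25415 m/s.
|V_P| = √(V_Px² + V_Py²) = 8.7732 m/s.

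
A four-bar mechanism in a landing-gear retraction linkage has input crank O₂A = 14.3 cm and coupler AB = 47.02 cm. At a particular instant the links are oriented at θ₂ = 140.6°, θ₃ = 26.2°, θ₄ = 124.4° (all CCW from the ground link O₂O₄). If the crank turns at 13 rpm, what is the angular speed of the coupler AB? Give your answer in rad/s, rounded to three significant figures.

0.117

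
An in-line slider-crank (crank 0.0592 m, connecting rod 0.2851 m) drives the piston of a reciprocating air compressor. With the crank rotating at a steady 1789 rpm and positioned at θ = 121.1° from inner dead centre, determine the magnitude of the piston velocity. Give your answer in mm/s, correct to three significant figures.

8460

ω = 2π·1789/60 = 187.3 rad/s
For an in-line slider-crank, x = r cosθ + √(L² − r² sin²θ), so v = −rω sinθ·[1 + r cosθ/√(L² − r² sin²θ)].
With r = 0.0592 m, L = 0.2851 m, θ = 121.1°: √(L² − r² sin²θ) = 0.28056 m.
v = −0.0592·187.3·0.85627·[1 + 0.0592·-0.51653/0.28056] = -8.4616 m/s.
|v| = 8.4616 m/s = 8461.6 mm/s.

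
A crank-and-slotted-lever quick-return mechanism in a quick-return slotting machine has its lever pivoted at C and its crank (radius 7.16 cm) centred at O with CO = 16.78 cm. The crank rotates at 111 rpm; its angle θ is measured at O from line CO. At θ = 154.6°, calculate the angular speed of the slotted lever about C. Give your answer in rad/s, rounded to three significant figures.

5.75

ω = 11.62 rad/s (from 111 rpm).
Crank pin A relative to C: A = (d + r cosθ, r sinθ); lever angle φ = atan2(r sinθ, d + r cosθ).
Differentiating tanφ: φ̇ = rω(d cosθ + r)/(d² + r² + 2dr cosθ).
d² + r² + 2dr cosθ = |CA|² = 0.0115772 m²;  d cosθ + r = -0.07998 m.
|ω_lever| = |0.0716·11.62·-0.07998| / 0.0115772 = 5.7496 rad/s.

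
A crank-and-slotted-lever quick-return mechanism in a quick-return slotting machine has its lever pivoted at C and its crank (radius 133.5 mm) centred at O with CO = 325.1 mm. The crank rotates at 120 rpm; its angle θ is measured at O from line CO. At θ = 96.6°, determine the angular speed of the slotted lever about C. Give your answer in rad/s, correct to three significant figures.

ω = 12.57 rad/s (from 120 rpm).
Crank pin A relative to C: A = (d + r cosθ, r sinθ); lever angle φ = atan2(r sinθ, d + r cosθ).
Differentiating tanφ: φ̇ = rω(d cosθ + r)/(d² + r² + 2dr cosθ).
d² + r² + 2dr cosθ = |CA|² = 0.113536 m²;  d cosθ + r = +0.096134 m.
|ω_lever| = |0.1335·12.57·+0.096134| / 0.113536 = 1.4205 rad/s.

1.42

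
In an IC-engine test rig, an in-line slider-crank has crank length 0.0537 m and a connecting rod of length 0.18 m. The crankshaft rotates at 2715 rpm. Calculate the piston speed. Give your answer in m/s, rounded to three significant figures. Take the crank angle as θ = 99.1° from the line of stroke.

14.3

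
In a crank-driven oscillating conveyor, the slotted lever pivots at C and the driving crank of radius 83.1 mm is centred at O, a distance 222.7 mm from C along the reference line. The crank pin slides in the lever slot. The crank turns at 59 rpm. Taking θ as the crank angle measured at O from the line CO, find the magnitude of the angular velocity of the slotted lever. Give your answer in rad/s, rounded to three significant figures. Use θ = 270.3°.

ω = 6.178 rad/s (from 59 rpm).
Crank pin A relative to C: A = (d + r cosθ, r sinθ); lever angle φ = atan2(r sinθ, d + r cosθ).
Differentiating tanφ: φ̇ = rω(d cosθ + r)/(d² + r² + 2dr cosθ).
d² + r² + 2dr cosθ = |CA|² = 0.0566947 m²;  d cosθ + r = +0.084266 m.
|ω_lever| = |0.0831·6.178·+0.084266| / 0.0566947 = 0.76312 rad/s.

0.763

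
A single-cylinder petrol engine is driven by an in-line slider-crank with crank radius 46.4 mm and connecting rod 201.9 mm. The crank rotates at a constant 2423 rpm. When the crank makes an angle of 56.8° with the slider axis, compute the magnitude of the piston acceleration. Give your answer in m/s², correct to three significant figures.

1360

ω = 2π·2423/60 = 253.7 rad/s
x(θ) = r cosθ + √(L² − r² sin²θ); with ω constant, a = ω²·d²x/dθ².
d²x/dθ² = −r cosθ − r²(cos2θ)/√u − r⁴ sin²2θ/(4u^{3/2}),  u = L² − r² sin²θ = 0.0392562 m².
Substituting r = 0.0464 m, L = 0.2019 m, θ = 56.8°: d²x/dθ² = -0.021182 m.
a = ω²·d²x/dθ² = (253.7)²·(-0.021182) = -1363.7 m/s²;  |a| = 1363.7 m/s².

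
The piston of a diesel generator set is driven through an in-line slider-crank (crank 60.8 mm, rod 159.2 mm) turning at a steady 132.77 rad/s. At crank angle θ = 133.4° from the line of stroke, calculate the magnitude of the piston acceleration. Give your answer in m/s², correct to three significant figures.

743

ω = 132.8 rad/s
x(θ) = r cosθ + √(L² − r² sin²θ); with ω constant, a = ω²·d²x/dθ².
d²x/dθ² = −r cosθ − r²(cos2θ)/√u − r⁴ sin²2θ/(4u^{3/2}),  u = L² − r² sin²θ = 0.0233931 m².
Substituting r = 0.0608 m, L = 0.1592 m, θ = 133.4°: d²x/dθ² = +0.042172 m.
a = ω²·d²x/dθ² = (132.8)²·(+0.042172) = +743.41 m/s²;  |a| = 743.41 m/s².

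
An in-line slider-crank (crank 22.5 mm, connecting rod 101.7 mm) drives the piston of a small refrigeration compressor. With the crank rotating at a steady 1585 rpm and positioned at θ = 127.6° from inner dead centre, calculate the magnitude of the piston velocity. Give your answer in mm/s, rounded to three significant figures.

ω = 2π·1585/60 = 166 rad/s
For an in-line slider-crank, x = r cosθ + √(L² − r² sin²θ), so v = −rω sinθ·[1 + r cosθ/√(L² − r² sin²θ)].
With r = 0.0225 m, L = 0.1017 m, θ = 127.6°: √(L² − r² sin²θ) = 0.10013 m.
v = −0.0225·166·0.79229·[1 + 0.0225·-0.61015/0.10013] = -2.5532 m/s.
|v| = 2.5532 m/s = 2553.2 mm/s.

2550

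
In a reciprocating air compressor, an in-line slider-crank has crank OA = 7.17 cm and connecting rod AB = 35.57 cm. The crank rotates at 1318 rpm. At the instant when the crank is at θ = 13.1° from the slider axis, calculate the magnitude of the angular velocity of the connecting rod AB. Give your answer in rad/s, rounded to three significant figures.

27.1

ω = 138 rad/s (converted from 1318 rpm).
The rod makes angle φ with the slider axis where L sinφ = r sinθ; differentiating, L cosφ·φ̇ = r ω cosθ.
L cosφ = √(L² − r² sin²θ) = 0.35533 m.
|ω_rod| = r ω |cosθ| / √(L² − r² sin²θ) = 0.0717·138·0.97398/0.35533 = 27.126 rad/s.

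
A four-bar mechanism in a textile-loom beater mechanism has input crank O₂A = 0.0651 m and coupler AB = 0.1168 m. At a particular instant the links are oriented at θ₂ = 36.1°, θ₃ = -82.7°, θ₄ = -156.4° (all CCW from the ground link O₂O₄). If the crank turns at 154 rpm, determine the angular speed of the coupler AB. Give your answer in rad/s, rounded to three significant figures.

2.03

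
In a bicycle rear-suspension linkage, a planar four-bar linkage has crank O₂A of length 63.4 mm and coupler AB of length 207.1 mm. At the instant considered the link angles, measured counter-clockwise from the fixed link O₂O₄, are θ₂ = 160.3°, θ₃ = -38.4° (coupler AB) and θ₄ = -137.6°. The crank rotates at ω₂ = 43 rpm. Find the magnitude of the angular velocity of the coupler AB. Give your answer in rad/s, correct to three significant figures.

1.23

ω₂ = 4.503 rad/s (from 43 rpm).
Differentiating the loop-closure r₂e^{iθ₂}+r₃e^{iθ₃}=r₁+r₄e^{iθ₄} gives r₂ω₂e^{iθ₂}+r₃ω₃e^{iθ₃}=r₄ω₄e^{iθ₄}.
Eliminating the other unknown: ω₃ = r₂ω₂ sin(θ₄−θ₂) / [r₃ sin(θ₃−θ₄)].
Numerator sine = +0.88377; denominator sine = +0.98714.
Result = 0.0634·4.503·(+0.88377) / (0.2071·(+0.98714)) = +1.2341 rad/s; magnitude 1.2341 rad/s.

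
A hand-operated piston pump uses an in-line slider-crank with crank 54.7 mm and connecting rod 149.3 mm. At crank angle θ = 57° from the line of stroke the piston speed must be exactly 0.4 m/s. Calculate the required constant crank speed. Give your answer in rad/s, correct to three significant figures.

7.21

For an in-line slider-crank, |v_piston| = rω|sinθ|·[1 + r cosθ/√(L² − r² sin²θ)].
With r = 0.0547 m, L = 0.1493 m, θ = 57°: the bracketed kinematic factor |dx/dθ| = 0.055495 m.
ω = v/|dx/dθ| = 0.4/0.055495 = 7.2079 rad/s.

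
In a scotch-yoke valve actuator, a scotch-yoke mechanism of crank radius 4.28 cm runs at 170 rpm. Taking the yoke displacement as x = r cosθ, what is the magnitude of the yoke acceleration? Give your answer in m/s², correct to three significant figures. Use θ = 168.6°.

13.3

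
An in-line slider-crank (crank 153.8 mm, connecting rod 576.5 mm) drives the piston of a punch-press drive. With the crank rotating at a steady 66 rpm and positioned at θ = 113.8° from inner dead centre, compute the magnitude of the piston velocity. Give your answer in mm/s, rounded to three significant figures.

ω = 2π·66/60 = 6.912 rad/s
For an in-line slider-crank, x = r cosθ + √(L² − r² sin²θ), so v = −rω sinθ·[1 + r cosθ/√(L² − r² sin²θ)].
With r = 0.1538 m, L = 0.5765 m, θ = 113.8°: √(L² − r² sin²θ) = 0.55906 m.
v = −0.1538·6.912·0.91496·[1 + 0.1538·-0.40355/0.55906] = -0.86462 m/s.
|v| = 0.86462 m/s = 864.62 mm/s.

865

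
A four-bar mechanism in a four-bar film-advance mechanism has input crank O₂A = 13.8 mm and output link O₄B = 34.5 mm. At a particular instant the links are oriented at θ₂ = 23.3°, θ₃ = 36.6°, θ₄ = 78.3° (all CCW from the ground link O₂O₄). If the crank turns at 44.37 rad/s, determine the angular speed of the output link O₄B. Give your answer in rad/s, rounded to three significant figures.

ω₂ = 44.37 rad/s
Differentiating the loop-closure r₂e^{iθ₂}+r₃e^{iθ₃}=r₁+r₄e^{iθ₄} gives r₂ω₂e^{iθ₂}+r₃ω₃e^{iθ₃}=r₄ω₄e^{iθ₄}.
Eliminating the other unknown: ω₄ = r₂ω₂ sin(θ₂−θ₃) / [r₄ sin(θ₄−θ₃)].
Numerator sine = -0.23005; denominator sine = +0.66523.
Result = 0.0138·44.37·(-0.23005) / (0.0345·(+0.66523)) = -6.1376 rad/s; magnitude 6.1376 rad/s.

6.14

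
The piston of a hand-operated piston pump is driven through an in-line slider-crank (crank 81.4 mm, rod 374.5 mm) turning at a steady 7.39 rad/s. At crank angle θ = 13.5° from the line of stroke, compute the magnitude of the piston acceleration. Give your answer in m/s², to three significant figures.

ω = 7.39 rad/s
x(θ) = r cosθ + √(L² − r² sin²θ); with ω constant, a = ω²·d²x/dθ².
d²x/dθ² = −r cosθ − r²(cos2θ)/√u − r⁴ sin²2θ/(4u^{3/2}),  u = L² − r² sin²θ = 0.139889 m².
Substituting r = 0.0814 m, L = 0.3745 m, θ = 13.5°: d²x/dθ² = -0.094979 m.
a = ω²·d²x/dθ² = (7.39)²·(-0.094979) = -5.187 m/s²;  |a| = 5.187 m/s².

5.19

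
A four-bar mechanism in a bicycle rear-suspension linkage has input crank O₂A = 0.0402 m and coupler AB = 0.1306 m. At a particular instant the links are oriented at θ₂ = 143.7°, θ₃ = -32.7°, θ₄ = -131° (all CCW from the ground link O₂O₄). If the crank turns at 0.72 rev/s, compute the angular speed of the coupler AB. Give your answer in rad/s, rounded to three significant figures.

1.40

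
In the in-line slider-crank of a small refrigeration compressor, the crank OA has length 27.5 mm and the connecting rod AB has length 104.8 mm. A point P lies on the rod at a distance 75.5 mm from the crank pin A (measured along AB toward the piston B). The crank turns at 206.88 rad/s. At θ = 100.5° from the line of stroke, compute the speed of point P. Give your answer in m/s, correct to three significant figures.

ω = 206.9 rad/s.  Crank-pin speed |V_A| = rω = 5.6892 m/s, perpendicular to OA.
Rod angle: sinφ = −(r/L) sinθ ⇒ φ = -14.952°; ω_rod = −rω cosθ/√(L²−r²sin²θ) = +10.24 rad/s.
V_P = V_A + ω_rod × AP, with AP = 0.0755 m along the rod.
Components: V_Px = −rω sinθ − a·ω_rod·sinφ = -5.3945 m/s;  V_Py = rω cosθ + a·ω_rod·cosφ = -0.28986 m/s.
|V_P| = √(V_Px² + V_Py²) = 5.4023 m/s.

5.40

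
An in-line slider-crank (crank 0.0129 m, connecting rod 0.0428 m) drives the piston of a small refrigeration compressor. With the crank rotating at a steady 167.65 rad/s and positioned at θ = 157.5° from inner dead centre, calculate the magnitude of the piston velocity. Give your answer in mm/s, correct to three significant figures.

596

ω = 167.7 rad/s
For an in-line slider-crank, x = r cosθ + √(L² − r² sin²θ), so v = −rω sinθ·[1 + r cosθ/√(L² − r² sin²θ)].
With r = 0.0129 m, L = 0.0428 m, θ = 157.5°: √(L² − r² sin²θ) = 0.042514 m.
v = −0.0129·167.7·0.38268·[1 + 0.0129·-0.92388/0.042514] = -0.59562 m/s.
|v| = 0.59562 m/s = 595.62 mm/s.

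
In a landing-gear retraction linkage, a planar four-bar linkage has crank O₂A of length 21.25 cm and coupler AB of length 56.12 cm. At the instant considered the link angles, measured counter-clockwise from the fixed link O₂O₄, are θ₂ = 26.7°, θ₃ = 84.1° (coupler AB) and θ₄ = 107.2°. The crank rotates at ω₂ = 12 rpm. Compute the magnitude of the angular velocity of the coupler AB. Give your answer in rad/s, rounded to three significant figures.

1.20

ω₂ = 1.257 rad/s (from 12 rpm).
Differentiating the loop-closure r₂e^{iθ₂}+r₃e^{iθ₃}=r₁+r₄e^{iθ₄} gives r₂ω₂e^{iθ₂}+r₃ω₃e^{iθ₃}=r₄ω₄e^{iθ₄}.
Eliminating the other unknown: ω₃ = r₂ω₂ sin(θ₄−θ₂) / [r₃ sin(θ₃−θ₄)].
Numerator sine = +0.98629; denominator sine = -0.39234.
Result = 0.2125·1.257·(+0.98629) / (0.5612·(-0.39234)) = -1.1962 rad/s; magnitude 1.1962 rad/s.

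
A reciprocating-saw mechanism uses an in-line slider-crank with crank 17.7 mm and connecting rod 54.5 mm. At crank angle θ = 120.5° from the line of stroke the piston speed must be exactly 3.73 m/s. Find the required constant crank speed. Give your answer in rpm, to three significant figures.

For an in-line slider-crank, |v_piston| = rω|sinθ|·[1 + r cosθ/√(L² − r² sin²θ)].
With r = 0.0177 m, L = 0.0545 m, θ = 120.5°: the bracketed kinematic factor |dx/dθ| = 0.012632 m.
ω = v/|dx/dθ| = 3.73/0.012632 = 295.27 rad/s.
N = 60ω/(2π) = 2819.6 rpm.

2820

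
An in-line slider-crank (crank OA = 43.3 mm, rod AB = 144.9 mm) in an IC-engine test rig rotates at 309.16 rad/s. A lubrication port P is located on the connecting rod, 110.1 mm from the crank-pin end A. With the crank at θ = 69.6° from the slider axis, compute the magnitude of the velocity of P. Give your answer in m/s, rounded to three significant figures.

13.6

ω = 309.2 rad/s.  Crank-pin speed |V_A| = rω = 13.387 m/s, perpendicular to OA.
Rod angle: sinφ = −(r/L) sinθ ⇒ φ = -16.265°; ω_rod = −rω cosθ/√(L²−r²sin²θ) = -33.546 rad/s.
V_P = V_A + ω_rod × AP, with AP = 0.1101 m along the rod.
Components: V_Px = −rω sinθ − a·ω_rod·sinφ = -13.582 m/s;  V_Py = rω cosθ + a·ω_rod·cosφ = +1.1207 m/s.
|V_P| = √(V_Px² + V_Py²) = 13.628 m/s.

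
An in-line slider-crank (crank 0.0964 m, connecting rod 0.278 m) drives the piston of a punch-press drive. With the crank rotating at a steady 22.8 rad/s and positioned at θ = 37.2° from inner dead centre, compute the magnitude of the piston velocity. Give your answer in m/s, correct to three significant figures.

1.70

ω = 22.8 rad/s
For an in-line slider-crank, x = r cosθ + √(L² − r² sin²θ), so v = −rω sinθ·[1 + r cosθ/√(L² − r² sin²θ)].
With r = 0.0964 m, L = 0.278 m, θ = 37.2°: √(L² − r² sin²θ) = 0.27182 m.
v = −0.0964·22.8·0.60460·[1 + 0.0964·0.79653/0.27182] = -1.7042 m/s.
|v| = 1.7042 m/s.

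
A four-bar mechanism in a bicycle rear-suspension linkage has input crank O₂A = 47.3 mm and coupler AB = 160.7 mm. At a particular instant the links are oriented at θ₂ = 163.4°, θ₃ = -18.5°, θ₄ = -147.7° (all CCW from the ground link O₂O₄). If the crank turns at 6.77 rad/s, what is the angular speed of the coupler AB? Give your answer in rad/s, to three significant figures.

1.94

ω₂ = 6.77 rad/s
Differentiating the loop-closure r₂e^{iθ₂}+r₃e^{iθ₃}=r₁+r₄e^{iθ₄} gives r₂ω₂e^{iθ₂}+r₃ω₃e^{iθ₃}=r₄ω₄e^{iθ₄}.
Eliminating the other unknown: ω₃ = r₂ω₂ sin(θ₄−θ₂) / [r₃ sin(θ₃−θ₄)].
Numerator sine = +0.75356; denominator sine = +0.77494.
Result = 0.0473·6.77·(+0.75356) / (0.1607·(+0.77494)) = +1.9377 rad/s; magnitude 1.9377 rad/s.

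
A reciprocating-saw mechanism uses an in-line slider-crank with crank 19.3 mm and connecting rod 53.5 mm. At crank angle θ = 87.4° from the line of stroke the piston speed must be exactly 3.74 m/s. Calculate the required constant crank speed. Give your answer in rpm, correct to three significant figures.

1820

For an in-line slider-crank, |v_piston| = rω|sinθ|·[1 + r cosθ/√(L² − r² sin²θ)].
With r = 0.0193 m, L = 0.0535 m, θ = 87.4°: the bracketed kinematic factor |dx/dθ| = 0.019618 m.
ω = v/|dx/dθ| = 3.74/0.019618 = 190.64 rad/s.
N = 60ω/(2π) = 1820.5 rpm.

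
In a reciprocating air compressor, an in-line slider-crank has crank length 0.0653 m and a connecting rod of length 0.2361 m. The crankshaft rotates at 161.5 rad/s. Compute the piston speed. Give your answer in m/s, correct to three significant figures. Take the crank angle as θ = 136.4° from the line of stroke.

5.79

ω = 161.5 rad/s
For an in-line slider-crank, x = r cosθ + √(L² − r² sin²θ), so v = −rω sinθ·[1 + r cosθ/√(L² − r² sin²θ)].
With r = 0.0653 m, L = 0.2361 m, θ = 136.4°: √(L² − r² sin²θ) = 0.23177 m.
v = −0.0653·161.5·0.68962·[1 + 0.0653·-0.72417/0.23177] = -5.7888 m/s.
|v| = 5.7888 m/s.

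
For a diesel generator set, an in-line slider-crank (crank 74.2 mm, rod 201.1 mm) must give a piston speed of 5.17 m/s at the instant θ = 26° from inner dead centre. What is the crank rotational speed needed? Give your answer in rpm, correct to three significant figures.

For an in-line slider-crank, |v_piston| = rω|sinθ|·[1 + r cosθ/√(L² − r² sin²θ)].
With r = 0.0742 m, L = 0.2011 m, θ = 26°: the bracketed kinematic factor |dx/dθ| = 0.043458 m.
ω = v/|dx/dθ| = 5.17/0.043458 = 118.97 rad/s.
N = 60ω/(2π) = 1136 rpm.

1140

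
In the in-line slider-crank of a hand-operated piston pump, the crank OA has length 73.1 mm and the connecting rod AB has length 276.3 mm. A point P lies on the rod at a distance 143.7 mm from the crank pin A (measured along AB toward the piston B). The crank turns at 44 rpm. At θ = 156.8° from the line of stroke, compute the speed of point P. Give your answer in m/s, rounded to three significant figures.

0.188

ω = 4.608 rad/s.  Crank-pin speed |V_A| = rω = 0.33682 m/s, perpendicular to OA.
Rod angle: sinφ = −(r/L) sinθ ⇒ φ = -5.982°; ω_rod = −rω cosθ/√(L²−r²sin²θ) = +1.1266 rad/s.
V_P = V_A + ω_rod × AP, with AP = 0.1437 m along the rod.
Components: V_Px = −rω sinθ − a·ω_rod·sinφ = -0.11581 m/s;  V_Py = rω cosθ + a·ω_rod·cosφ = -0.14857 m/s.
|V_P| = √(V_Px² + V_Py²) = 0.18838 m/s.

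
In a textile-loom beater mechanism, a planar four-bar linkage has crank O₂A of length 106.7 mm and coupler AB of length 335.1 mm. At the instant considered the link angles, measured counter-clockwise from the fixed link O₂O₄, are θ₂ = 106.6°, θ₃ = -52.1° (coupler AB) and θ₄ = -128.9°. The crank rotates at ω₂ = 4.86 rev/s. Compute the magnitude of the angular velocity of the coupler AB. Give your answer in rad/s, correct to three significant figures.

ω₂ = 30.54 rad/s (from 4.86 rev/s).
Differentiating the loop-closure r₂e^{iθ₂}+r₃e^{iθ₃}=r₁+r₄e^{iθ₄} gives r₂ω₂e^{iθ₂}+r₃ω₃e^{iθ₃}=r₄ω₄e^{iθ₄}.
Eliminating the other unknown: ω₃ = r₂ω₂ sin(θ₄−θ₂) / [r₃ sin(θ₃−θ₄)].
Numerator sine = +0.82413; denominator sine = +0.97358.
Result = 0.1067·30.54·(+0.82413) / (0.3351·(+0.97358)) = +8.2305 rad/s; magnitude 8.2305 rad/s.

8.23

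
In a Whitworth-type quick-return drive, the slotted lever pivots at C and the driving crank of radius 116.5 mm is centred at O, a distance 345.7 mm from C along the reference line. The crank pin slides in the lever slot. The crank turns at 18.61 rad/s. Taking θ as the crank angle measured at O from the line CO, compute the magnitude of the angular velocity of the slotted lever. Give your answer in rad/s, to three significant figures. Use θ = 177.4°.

9.43

ω = 18.61 rad/s
Crank pin A relative to C: A = (d + r cosθ, r sinθ); lever angle φ = atan2(r sinθ, d + r cosθ).
Differentiating tanφ: φ̇ = rω(d cosθ + r)/(d² + r² + 2dr cosθ).
d² + r² + 2dr cosθ = |CA|² = 0.0526156 m²;  d cosθ + r = -0.22884 m.
|ω_lever| = |0.1165·18.61·-0.22884| / 0.0526156 = 9.4297 rad/s.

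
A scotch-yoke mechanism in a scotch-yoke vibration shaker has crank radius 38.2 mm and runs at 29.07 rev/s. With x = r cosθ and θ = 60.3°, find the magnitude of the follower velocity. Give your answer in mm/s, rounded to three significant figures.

6060

ω = 182.7 rad/s (from 29.07 rev/s).
x = r cosθ ⇒ ẋ = −rω sinθ.
|v| = rω|sinθ| = 0.0382·182.7·|sin 60.3°| = 6.0607 m/s = 6060.7 mm/s.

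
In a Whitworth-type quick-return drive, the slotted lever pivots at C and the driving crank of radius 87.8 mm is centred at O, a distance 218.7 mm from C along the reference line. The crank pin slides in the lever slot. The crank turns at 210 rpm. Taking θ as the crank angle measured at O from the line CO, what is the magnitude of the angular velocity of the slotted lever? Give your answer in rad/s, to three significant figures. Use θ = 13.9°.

6.24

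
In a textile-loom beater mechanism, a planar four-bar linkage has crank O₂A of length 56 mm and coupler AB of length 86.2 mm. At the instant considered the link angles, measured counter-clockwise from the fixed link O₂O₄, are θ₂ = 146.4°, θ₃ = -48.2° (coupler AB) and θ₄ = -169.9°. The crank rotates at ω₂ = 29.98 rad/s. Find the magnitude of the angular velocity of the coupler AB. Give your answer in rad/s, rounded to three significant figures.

15.8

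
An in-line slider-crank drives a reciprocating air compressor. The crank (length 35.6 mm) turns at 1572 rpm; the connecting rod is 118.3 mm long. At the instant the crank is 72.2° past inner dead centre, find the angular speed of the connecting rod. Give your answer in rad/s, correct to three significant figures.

ω = 164.6 rad/s (converted from 1572 rpm).
The rod makes angle φ with the slider axis where L sinφ = r sinθ; differentiating, L cosφ·φ̇ = r ω cosθ.
L cosφ = √(L² − r² sin²θ) = 0.11334 m.
|ω_rod| = r ω |cosθ| / √(L² − r² sin²θ) = 0.0356·164.6·0.30570/0.11334 = 15.807 rad/s.

15.8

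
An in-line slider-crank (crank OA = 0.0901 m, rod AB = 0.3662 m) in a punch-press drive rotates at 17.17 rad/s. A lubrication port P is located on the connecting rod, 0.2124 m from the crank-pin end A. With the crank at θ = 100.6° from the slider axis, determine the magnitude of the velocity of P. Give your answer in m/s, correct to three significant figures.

1.48

ω = 17.17 rad/s.  Crank-pin speed |V_A| = rω = 1.547 m/s, perpendicular to OA.
Rod angle: sinφ = −(r/L) sinθ ⇒ φ = -13.995°; ω_rod = −rω cosθ/√(L²−r²sin²θ) = +0.80088 rad/s.
V_P = V_A + ω_rod × AP, with AP = 0.2124 m along the rod.
Components: V_Px = −rω sinθ − a·ω_rod·sinφ = -1.4795 m/s;  V_Py = rω cosθ + a·ω_rod·cosφ = -0.11952 m/s.
|V_P| = √(V_Px² + V_Py²) = 1.4843 m/s.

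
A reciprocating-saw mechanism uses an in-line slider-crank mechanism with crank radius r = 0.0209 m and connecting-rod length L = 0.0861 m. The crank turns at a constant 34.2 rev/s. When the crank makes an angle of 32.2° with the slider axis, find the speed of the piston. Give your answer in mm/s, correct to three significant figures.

ω = 2π·34.2 = 214.9 rad/s
For an in-line slider-crank, x = r cosθ + √(L² − r² sin²θ), so v = −rω sinθ·[1 + r cosθ/√(L² − r² sin²θ)].
With r = 0.0209 m, L = 0.0861 m, θ = 32.2°: √(L² − r² sin²θ) = 0.085377 m.
v = −0.0209·214.9·0.53288·[1 + 0.0209·0.84619/0.085377] = -2.8889 m/s.
|v| = 2.8889 m/s = 2888.9 mm/s.

2890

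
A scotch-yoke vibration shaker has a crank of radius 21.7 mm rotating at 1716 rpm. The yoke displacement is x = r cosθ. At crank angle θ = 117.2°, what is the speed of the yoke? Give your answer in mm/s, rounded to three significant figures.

3470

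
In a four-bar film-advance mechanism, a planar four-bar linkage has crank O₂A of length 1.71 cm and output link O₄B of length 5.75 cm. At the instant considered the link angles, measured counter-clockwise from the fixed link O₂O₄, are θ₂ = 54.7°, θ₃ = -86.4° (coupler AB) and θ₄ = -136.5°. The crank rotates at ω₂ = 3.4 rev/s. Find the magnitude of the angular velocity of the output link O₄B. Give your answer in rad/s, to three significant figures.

5.20

ω₂ = 21.36 rad/s (from 3.4 rev/s).
Differentiating the loop-closure r₂e^{iθ₂}+r₃e^{iθ₃}=r₁+r₄e^{iθ₄} gives r₂ω₂e^{iθ₂}+r₃ω₃e^{iθ₃}=r₄ω₄e^{iθ₄}.
Eliminating the other unknown: ω₄ = r₂ω₂ sin(θ₂−θ₃) / [r₄ sin(θ₄−θ₃)].
Numerator sine = +0.62796; denominator sine = -0.76717.
Result = 0.0171·21.36·(+0.62796) / (0.0575·(-0.76717)) = -5.2003 rad/s; magnitude 5.2003 rad/s.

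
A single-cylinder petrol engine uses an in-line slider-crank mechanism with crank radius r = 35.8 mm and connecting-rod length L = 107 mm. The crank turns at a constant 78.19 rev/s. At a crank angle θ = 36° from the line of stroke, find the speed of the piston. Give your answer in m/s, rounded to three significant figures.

ω = 2π·78.2 = 491.3 rad/s
For an in-line slider-crank, x = r cosθ + √(L² − r² sin²θ), so v = −rω sinθ·[1 + r cosθ/√(L² − r² sin²θ)].
With r = 0.0358 m, L = 0.107 m, θ = 36°: √(L² − r² sin²θ) = 0.10491 m.
v = −0.0358·491.3·0.58779·[1 + 0.0358·0.80902/0.10491] = -13.192 m/s.
|v| = 13.192 m/s.

13.2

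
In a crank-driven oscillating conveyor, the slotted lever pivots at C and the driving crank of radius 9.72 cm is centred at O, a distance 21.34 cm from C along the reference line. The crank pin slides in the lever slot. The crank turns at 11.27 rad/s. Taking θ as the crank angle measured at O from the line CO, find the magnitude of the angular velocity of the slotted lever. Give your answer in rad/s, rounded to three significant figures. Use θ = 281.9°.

2.43

ω = 11.27 rad/s
Crank pin A relative to C: A = (d + r cosθ, r sinθ); lever angle φ = atan2(r sinθ, d + r cosθ).
Differentiating tanφ: φ̇ = rω(d cosθ + r)/(d² + r² + 2dr cosθ).
d² + r² + 2dr cosθ = |CA|² = 0.0635418 m²;  d cosθ + r = +0.1412 m.
|ω_lever| = |0.0972·11.27·+0.1412| / 0.0635418 = 2.4343 rad/s.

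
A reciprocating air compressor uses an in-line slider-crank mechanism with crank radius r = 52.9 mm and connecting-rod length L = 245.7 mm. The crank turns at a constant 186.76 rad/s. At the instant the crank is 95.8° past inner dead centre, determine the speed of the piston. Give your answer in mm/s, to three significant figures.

ω = 186.8 rad/s
For an in-line slider-crank, x = r cosθ + √(L² − r² sin²θ), so v = −rω sinθ·[1 + r cosθ/√(L² − r² sin²θ)].
With r = 0.0529 m, L = 0.2457 m, θ = 95.8°: √(L² − r² sin²θ) = 0.24 m.
v = −0.0529·186.8·0.99488·[1 + 0.0529·-0.10106/0.24] = -9.6101 m/s.
|v| = 9.6101 m/s = 9610.1 mm/s.

9610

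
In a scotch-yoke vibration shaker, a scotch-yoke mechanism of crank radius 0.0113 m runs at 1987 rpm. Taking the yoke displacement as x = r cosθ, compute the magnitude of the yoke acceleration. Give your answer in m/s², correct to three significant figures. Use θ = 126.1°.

ω = 208.1 rad/s (from 1987 rpm).
x = r cosθ ⇒ ẍ = −rω² cosθ (ω constant).
|a| = rω²|cosθ| = 0.0113·(208.1)²·|cos 126.1°| = 288.26 m/s².

288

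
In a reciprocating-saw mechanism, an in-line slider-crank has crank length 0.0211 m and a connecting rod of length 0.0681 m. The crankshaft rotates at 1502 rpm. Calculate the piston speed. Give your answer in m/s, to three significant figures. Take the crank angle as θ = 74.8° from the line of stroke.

3.48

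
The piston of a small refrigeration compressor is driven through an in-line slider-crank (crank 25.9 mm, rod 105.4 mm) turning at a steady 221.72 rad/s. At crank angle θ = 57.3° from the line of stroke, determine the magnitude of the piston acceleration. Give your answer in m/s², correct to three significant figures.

559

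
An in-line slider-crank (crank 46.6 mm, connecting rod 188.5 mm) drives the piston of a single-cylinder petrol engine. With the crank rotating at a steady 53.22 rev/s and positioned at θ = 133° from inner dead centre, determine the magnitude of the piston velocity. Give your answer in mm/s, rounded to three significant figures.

ω = 2π·53.2 = 334.4 rad/s
For an in-line slider-crank, x = r cosθ + √(L² − r² sin²θ), so v = −rω sinθ·[1 + r cosθ/√(L² − r² sin²θ)].
With r = 0.0466 m, L = 0.1885 m, θ = 133°: √(L² − r² sin²θ) = 0.18539 m.
v = −0.0466·334.4·0.73135·[1 + 0.0466·-0.68200/0.18539] = -9.4428 m/s.
|v| = 9.4428 m/s = 9442.8 mm/s.

9440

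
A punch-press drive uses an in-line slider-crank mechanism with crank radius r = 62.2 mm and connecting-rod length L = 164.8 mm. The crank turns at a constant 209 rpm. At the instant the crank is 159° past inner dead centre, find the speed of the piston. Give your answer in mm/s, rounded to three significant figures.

314

ω = 2π·209/60 = 21.89 rad/s
For an in-line slider-crank, x = r cosθ + √(L² − r² sin²θ), so v = −rω sinθ·[1 + r cosθ/√(L² − r² sin²θ)].
With r = 0.0622 m, L = 0.1648 m, θ = 159°: √(L² − r² sin²θ) = 0.16329 m.
v = −0.0622·21.89·0.35837·[1 + 0.0622·-0.93358/0.16329] = -0.31436 m/s.
|v| = 0.31436 m/s = 314.36 mm/s.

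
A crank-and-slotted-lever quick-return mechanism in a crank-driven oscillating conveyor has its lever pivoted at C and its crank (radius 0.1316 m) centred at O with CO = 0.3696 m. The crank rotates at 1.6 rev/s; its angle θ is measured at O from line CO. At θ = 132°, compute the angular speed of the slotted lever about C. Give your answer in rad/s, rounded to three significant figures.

ω = 10.05 rad/s (from 1.6 rev/s).
Crank pin A relative to C: A = (d + r cosθ, r sinθ); lever angle φ = atan2(r sinθ, d + r cosθ).
Differentiating tanφ: φ̇ = rω(d cosθ + r)/(d² + r² + 2dr cosθ).
d² + r² + 2dr cosθ = |CA|² = 0.0888306 m²;  d cosθ + r = -0.11571 m.
|ω_lever| = |0.1316·10.05·-0.11571| / 0.0888306 = 1.7233 rad/s.

1.72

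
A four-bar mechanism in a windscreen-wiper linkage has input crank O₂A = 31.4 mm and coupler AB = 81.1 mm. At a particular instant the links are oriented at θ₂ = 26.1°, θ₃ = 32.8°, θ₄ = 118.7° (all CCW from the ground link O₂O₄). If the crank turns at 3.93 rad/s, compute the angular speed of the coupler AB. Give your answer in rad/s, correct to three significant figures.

1.52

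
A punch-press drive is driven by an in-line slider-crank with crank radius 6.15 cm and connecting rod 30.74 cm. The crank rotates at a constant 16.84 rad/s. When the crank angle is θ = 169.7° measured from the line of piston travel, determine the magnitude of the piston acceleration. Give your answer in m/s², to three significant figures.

ω = 16.84 rad/s
x(θ) = r cosθ + √(L² − r² sin²θ); with ω constant, a = ω²·d²x/dθ².
d²x/dθ² = −r cosθ − r²(cos2θ)/√u − r⁴ sin²2θ/(4u^{3/2}),  u = L² − r² sin²θ = 0.0943738 m².
Substituting r = 0.0615 m, L = 0.3074 m, θ = 169.7°: d²x/dθ² = +0.048969 m.
a = ω²·d²x/dθ² = (16.84)²·(+0.048969) = +13.887 m/s²;  |a| = 13.887 m/s².

13.9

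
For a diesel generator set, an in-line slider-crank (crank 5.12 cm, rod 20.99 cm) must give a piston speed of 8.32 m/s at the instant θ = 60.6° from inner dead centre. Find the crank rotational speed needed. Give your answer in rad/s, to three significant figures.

For an in-line slider-crank, |v_piston| = rω|sinθ|·[1 + r cosθ/√(L² − r² sin²θ)].
With r = 0.0512 m, L = 0.2099 m, θ = 60.6°: the bracketed kinematic factor |dx/dθ| = 0.050072 m.
ω = v/|dx/dθ| = 8.32/0.050072 = 166.16 rad/s.

166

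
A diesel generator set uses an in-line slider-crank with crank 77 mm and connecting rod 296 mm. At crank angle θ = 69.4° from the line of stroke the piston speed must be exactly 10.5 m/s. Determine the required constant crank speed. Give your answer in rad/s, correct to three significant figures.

133

For an in-line slider-crank, |v_piston| = rω|sinθ|·[1 + r cosθ/√(L² − r² sin²θ)].
With r = 0.077 m, L = 0.296 m, θ = 69.4°: the bracketed kinematic factor |dx/dθ| = 0.078878 m.
ω = v/|dx/dθ| = 10.5/0.078878 = 133.12 rad/s.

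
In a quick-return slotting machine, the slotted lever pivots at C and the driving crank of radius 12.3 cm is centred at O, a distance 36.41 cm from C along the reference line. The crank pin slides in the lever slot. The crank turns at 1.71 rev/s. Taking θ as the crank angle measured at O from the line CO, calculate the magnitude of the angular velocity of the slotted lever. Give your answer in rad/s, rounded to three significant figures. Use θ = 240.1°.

0.750

ω = 10.74 rad/s (from 1.71 rev/s).
Crank pin A relative to C: A = (d + r cosθ, r sinθ); lever angle φ = atan2(r sinθ, d + r cosθ).
Differentiating tanφ: φ̇ = rω(d cosθ + r)/(d² + r² + 2dr cosθ).
d² + r² + 2dr cosθ = |CA|² = 0.103049 m²;  d cosθ + r = -0.058499 m.
|ω_lever| = |0.123·10.74·-0.058499| / 0.103049 = 0.75022 rad/s.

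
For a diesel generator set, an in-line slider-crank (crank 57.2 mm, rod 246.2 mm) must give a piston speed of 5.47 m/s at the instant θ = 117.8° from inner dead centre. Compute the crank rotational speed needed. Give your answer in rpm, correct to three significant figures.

1160

For an in-line slider-crank, |v_piston| = rω|sinθ|·[1 + r cosθ/√(L² − r² sin²θ)].
With r = 0.0572 m, L = 0.2462 m, θ = 117.8°: the bracketed kinematic factor |dx/dθ| = 0.044996 m.
ω = v/|dx/dθ| = 5.47/0.044996 = 121.57 rad/s.
N = 60ω/(2π) = 1160.9 rpm.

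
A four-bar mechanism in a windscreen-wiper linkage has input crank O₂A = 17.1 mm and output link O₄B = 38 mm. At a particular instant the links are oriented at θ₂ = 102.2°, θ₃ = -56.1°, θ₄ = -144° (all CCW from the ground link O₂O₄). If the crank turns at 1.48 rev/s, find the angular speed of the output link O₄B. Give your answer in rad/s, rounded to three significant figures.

1.55

ω₂ = 9.299 rad/s (from 1.48 rev/s).
Differentiating the loop-closure r₂e^{iθ₂}+r₃e^{iθ₃}=r₁+r₄e^{iθ₄} gives r₂ω₂e^{iθ₂}+r₃ω₃e^{iθ₃}=r₄ω₄e^{iθ₄}.
Eliminating the other unknown: ω₄ = r₂ω₂ sin(θ₂−θ₃) / [r₄ sin(θ₄−θ₃)].
Numerator sine = +0.36975; denominator sine = -0.99933.
Result = 0.0171·9.299·(+0.36975) / (0.038·(-0.99933)) = -1.5483 rad/s; magnitude 1.5483 rad/s.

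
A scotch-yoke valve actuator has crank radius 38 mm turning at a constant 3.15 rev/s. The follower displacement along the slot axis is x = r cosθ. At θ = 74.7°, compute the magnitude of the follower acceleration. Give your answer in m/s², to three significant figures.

3.93

ω = 19.79 rad/s (from 3.15 rev/s).
x = r cosθ ⇒ ẍ = −rω² cosθ (ω constant).
|a| = rω²|cosθ| = 0.038·(19.79)²·|cos 74.7°| = 3.9279 m/s².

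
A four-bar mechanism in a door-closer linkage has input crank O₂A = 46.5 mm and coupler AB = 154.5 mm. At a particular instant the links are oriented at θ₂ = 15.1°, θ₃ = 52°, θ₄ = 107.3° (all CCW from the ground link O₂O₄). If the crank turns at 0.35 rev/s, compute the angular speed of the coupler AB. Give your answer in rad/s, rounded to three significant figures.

0.804

ω₂ = 2.199 rad/s (from 0.35 rev/s).
Differentiating the loop-closure r₂e^{iθ₂}+r₃e^{iθ₃}=r₁+r₄e^{iθ₄} gives r₂ω₂e^{iθ₂}+r₃ω₃e^{iθ₃}=r₄ω₄e^{iθ₄}.
Eliminating the other unknown: ω₃ = r₂ω₂ sin(θ₄−θ₂) / [r₃ sin(θ₃−θ₄)].
Numerator sine = +0.99926; denominator sine = -0.82214.
Result = 0.0465·2.199·(+0.99926) / (0.1545·(-0.82214)) = -0.80446 rad/s; magnitude 0.80446 rad/s.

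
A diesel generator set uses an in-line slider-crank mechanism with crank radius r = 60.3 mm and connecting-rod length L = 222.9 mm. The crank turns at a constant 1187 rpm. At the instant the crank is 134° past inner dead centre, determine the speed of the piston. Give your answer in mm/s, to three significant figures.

ω = 2π·1187/60 = 124.3 rad/s
For an in-line slider-crank, x = r cosθ + √(L² − r² sin²θ), so v = −rω sinθ·[1 + r cosθ/√(L² − r² sin²θ)].
With r = 0.0603 m, L = 0.2229 m, θ = 134°: √(L² − r² sin²θ) = 0.21864 m.
v = −0.0603·124.3·0.71934·[1 + 0.0603·-0.69466/0.21864] = -4.3588 m/s.
|v| = 4.3588 m/s = 4358.8 mm/s.

4360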